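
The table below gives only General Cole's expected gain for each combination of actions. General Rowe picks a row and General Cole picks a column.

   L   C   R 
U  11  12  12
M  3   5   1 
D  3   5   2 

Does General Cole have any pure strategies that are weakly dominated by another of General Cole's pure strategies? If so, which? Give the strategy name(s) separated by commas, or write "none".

L, R

L: dominated, since C does at least as well everywhere (U: 12>11, M: 5>3, D: 5>3).
C: no other strategy beats it everywhere (L at U (12>11); R at M (5>1)).
C weakly dominates R — U: 12=12, M: 5>1, D: 5>2.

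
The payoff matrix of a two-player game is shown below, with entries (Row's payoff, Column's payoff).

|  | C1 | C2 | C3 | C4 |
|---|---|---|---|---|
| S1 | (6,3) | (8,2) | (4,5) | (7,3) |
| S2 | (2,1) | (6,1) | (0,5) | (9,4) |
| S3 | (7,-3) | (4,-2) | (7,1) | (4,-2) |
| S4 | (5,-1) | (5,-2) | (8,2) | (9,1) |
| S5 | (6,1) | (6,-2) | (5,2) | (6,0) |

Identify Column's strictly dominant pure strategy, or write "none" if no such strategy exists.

C3

C3 vs C1: S1: 5>3, S2: 5>1, S3: 1>-3, S4: 2>-1, S5: 2>1.
C3 vs C2: S1: 5>2, S2: 5>1, S3: 1>-2, S4: 2>-2, S5: 2>-2.
C3 vs C4: S1: 5>3, S2: 5>4, S3: 1>-2, S4: 2>1, S5: 2>0.
C3 strictly beats every other strategy against every opponent action, so it is strictly dominant.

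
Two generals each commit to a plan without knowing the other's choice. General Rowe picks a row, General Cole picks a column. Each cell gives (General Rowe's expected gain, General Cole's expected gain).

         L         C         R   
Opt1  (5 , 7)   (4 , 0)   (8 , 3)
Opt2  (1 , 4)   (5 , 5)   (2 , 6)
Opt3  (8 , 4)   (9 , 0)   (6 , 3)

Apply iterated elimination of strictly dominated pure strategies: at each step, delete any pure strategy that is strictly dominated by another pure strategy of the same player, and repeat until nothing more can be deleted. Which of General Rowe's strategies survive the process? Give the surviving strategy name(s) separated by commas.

General Rowe's strategy Opt2 is strictly dominated by Opt3 (L: 8>1, C: 9>5, R: 6>2) and is removed.
Column C is eliminated: L beats it against every remaining row (Opt1: 7>0, Opt3: 4>0).
Column R is eliminated: L beats it against every remaining row (Opt1: 7>3, Opt3: 4>3).
General Rowe's strategy Opt1 is strictly dominated by Opt3 (L: 8>5) and is removed.
Among the remaining strategies, none is strictly dominated by another pure strategy of the same player, so the elimination stops.
Surviving strategies — General Rowe: {Opt3}; General Cole: {L}.

Opt3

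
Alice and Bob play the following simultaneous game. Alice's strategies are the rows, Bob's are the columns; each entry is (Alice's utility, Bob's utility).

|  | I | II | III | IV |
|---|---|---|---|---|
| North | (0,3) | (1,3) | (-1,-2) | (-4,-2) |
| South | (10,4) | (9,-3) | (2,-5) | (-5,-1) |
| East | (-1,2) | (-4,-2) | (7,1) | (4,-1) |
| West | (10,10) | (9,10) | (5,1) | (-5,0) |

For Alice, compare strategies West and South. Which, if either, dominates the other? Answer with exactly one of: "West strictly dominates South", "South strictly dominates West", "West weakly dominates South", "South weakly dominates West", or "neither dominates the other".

West's payoffs vs South's, by Bob's action — I: 10=10, II: 9=9, III: 5>2, IV: -5=-5.
West is at least as good everywhere and strictly better somewhere (tied only at I, II, IV), so West weakly but not strictly dominates South.

West weakly dominates South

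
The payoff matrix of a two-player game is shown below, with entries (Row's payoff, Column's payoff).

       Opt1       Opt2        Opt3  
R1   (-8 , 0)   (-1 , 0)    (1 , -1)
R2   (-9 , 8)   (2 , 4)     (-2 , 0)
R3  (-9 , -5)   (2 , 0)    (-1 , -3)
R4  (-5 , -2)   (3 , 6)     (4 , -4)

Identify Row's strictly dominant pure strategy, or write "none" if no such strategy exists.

R4 vs R1: Opt1: -5>-8, Opt2: 3>-1, Opt3: 4>1.
R4 vs R2: Opt1: -5>-9, Opt2: 3>2, Opt3: 4>-2.
R4 vs R3: Opt1: -5>-9, Opt2: 3>2, Opt3: 4>-1.
R4 strictly beats every other strategy against every opponent action, so it is strictly dominant.

R4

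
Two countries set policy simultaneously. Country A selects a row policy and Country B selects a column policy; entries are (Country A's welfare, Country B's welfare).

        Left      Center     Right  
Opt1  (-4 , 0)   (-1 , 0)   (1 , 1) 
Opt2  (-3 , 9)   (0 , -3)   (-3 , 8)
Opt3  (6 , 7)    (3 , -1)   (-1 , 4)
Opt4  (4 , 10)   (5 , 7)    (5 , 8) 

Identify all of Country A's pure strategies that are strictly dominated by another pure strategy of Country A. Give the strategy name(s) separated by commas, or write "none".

Opt1 is strictly dominated by Opt4 (Left: 4>-4, Center: 5>-1, Right: 5>1).
Opt3 strictly dominates Opt2 — Left: 6>-3, Center: 3>0, Right: -1>-3.
Opt3: no other strategy beats it everywhere (Opt1 at Left (6>-4); Opt2 at Left (6>-3); Opt4 at Left (6>4)).
Opt4: no other strategy beats it everywhere (Opt1 at Left (4>-4); Opt2 at Left (4>-3); Opt3 at Center (5>3)).

Opt1, Opt2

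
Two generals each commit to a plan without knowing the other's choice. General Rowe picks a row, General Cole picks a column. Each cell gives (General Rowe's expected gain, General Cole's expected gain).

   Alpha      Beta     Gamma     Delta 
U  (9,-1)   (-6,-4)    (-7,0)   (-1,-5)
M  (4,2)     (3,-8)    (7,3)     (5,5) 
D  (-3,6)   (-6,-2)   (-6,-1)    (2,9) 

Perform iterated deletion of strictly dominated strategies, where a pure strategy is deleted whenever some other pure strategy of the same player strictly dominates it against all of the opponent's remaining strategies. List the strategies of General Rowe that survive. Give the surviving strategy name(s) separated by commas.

General Rowe's strategy D is strictly dominated by M (Alpha: 4>-3, Beta: 3>-6, Gamma: 7>-6, Delta: 5>2) and is removed.
Column Alpha is eliminated: Gamma beats it against every remaining row (U: 0>-1, M: 3>2).
Row U is eliminated: M beats it against every remaining column (Beta: 3>-6, Gamma: 7>-7, Delta: 5>-1).
For General Cole, Gamma strictly dominates Beta on the remaining rows (M: 3>-8); eliminate Beta.
For General Cole, Delta strictly dominates Gamma on the remaining rows (M: 5>3); eliminate Gamma.
Among the remaining strategies, none is strictly dominated by another pure strategy of the same player, so the elimination stops.
Surviving strategies — General Rowe: {M}; General Cole: {Delta}.

M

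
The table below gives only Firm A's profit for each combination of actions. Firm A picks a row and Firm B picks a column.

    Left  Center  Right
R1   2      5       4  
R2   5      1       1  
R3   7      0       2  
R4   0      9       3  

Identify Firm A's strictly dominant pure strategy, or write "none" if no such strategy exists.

none

R1 fails to dominate R2 at Left (2<5).
R2 fails to dominate R1 at Center (1<5).
R3 fails to dominate R1 at Center (0<5).
R4 fails to dominate R1 at Left (0<2).
No single strategy dominates all the others.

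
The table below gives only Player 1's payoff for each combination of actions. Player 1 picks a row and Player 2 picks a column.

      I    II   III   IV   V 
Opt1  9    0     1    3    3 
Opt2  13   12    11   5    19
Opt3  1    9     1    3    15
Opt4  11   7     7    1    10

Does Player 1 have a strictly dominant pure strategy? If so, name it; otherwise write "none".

Opt2 vs Opt1: I: 13>9, II: 12>0, III: 11>1, IV: 5>3, V: 19>3.
Opt2 vs Opt3: I: 13>1, II: 12>9, III: 11>1, IV: 5>3, V: 19>15.
Opt2 vs Opt4: I: 13>11, II: 12>7, III: 11>7, IV: 5>1, V: 19>10.
Opt2 strictly beats every other strategy against every opponent action, so it is strictly dominant.

Opt2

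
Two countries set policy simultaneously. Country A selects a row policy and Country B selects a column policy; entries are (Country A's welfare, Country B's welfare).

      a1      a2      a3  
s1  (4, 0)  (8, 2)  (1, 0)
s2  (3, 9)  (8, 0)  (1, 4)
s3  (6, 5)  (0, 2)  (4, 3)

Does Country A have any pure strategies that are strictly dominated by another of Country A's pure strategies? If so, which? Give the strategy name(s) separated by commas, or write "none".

Nothing dominates s1: s2 at a1 (4>3); s3 at a2 (8>0).
s2 is not dominated — it holds its own against s1 at a2 (8=8); s3 at a2 (8>0).
Nothing dominates s3: s1 at a1 (6>4); s2 at a1 (6>3).

none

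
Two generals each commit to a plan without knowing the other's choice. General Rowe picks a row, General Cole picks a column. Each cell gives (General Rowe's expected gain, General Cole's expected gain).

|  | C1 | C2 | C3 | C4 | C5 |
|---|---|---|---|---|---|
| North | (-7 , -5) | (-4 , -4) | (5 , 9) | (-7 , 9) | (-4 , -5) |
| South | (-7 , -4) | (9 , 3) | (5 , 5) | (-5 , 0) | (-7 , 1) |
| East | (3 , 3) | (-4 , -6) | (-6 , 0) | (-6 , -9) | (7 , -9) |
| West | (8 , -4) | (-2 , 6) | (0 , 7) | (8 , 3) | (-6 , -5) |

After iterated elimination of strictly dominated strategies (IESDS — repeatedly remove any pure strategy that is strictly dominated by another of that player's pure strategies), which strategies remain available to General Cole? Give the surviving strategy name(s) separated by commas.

Column C2 is eliminated: C3 beats it against every remaining row (North: 9>-4, South: 5>3, East: 0>-6, West: 7>6).
General Cole's strategy C5 is strictly dominated by C3 (North: 9>-5, South: 5>1, East: 0>-9, West: 7>-5) and is removed.
For General Rowe, West strictly dominates East on the remaining columns (C1: 8>3, C3: 0>-6, C4: 8>-6); eliminate East.
General Cole's strategy C1 is strictly dominated by C3 (North: 9>-5, South: 5>-4, West: 7>-4) and is removed.
Among the remaining strategies, none is strictly dominated by another pure strategy of the same player, so the elimination stops.
Surviving strategies — General Rowe: {North, South, West}; General Cole: {C3, C4}.

C3, C4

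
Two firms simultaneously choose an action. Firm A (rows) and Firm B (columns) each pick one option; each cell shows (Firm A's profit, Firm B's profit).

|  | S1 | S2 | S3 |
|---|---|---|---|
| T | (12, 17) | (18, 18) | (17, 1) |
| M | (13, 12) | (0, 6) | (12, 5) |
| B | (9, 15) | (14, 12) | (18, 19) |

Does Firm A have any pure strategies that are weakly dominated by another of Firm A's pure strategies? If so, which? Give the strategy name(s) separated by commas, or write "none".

T: no other strategy beats it everywhere (M at S2 (18>0); B at S1 (12>9)).
Nothing dominates M: T at S1 (13>12); B at S1 (13>9).
B: no other strategy beats it everywhere (T at S3 (18>17); M at S2 (14>0)).

none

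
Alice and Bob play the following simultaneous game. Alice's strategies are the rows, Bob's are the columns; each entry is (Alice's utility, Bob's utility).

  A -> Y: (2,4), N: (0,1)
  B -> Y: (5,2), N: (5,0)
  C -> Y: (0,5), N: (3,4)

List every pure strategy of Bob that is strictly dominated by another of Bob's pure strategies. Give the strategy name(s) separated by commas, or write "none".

Nothing dominates Y: N at A (4>1).
N: dominated, since Y does at least as well everywhere (A: 4>1, B: 2>0, C: 5>4).

N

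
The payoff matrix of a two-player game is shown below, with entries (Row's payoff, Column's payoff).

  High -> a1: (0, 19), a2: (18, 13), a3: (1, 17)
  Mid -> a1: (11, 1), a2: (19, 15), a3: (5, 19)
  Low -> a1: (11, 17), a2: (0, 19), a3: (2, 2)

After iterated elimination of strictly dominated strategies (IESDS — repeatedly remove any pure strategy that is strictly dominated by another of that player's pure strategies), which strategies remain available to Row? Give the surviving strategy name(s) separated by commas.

Mid

Row's strategy High is strictly dominated by Mid (a1: 11>0, a2: 19>18, a3: 5>1) and is removed.
For Column, a2 strictly dominates a1 on the remaining rows (Mid: 15>1, Low: 19>17); eliminate a1.
Row's strategy Low is strictly dominated by Mid (a2: 19>0, a3: 5>2) and is removed.
Column's strategy a2 is strictly dominated by a3 (Mid: 19>15) and is removed.
Among the remaining strategies, none is strictly dominated by another pure strategy of the same player, so the elimination stops.
Surviving strategies — Row: {Mid}; Column: {a3}.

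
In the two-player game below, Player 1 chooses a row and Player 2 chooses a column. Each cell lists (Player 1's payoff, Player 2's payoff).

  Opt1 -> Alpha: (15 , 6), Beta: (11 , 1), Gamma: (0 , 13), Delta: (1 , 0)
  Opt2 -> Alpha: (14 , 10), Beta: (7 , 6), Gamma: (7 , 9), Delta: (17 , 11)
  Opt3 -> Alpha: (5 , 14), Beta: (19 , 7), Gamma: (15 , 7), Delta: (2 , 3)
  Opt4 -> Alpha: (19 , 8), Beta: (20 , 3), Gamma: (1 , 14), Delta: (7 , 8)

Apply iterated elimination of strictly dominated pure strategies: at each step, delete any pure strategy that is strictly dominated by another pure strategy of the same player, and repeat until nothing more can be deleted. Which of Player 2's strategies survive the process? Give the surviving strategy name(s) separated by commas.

Alpha, Gamma, Delta

Player 1's strategy Opt1 is strictly dominated by Opt4 (Alpha: 19>15, Beta: 20>11, Gamma: 1>0, Delta: 7>1) and is removed.
For Player 2, Alpha strictly dominates Beta on the remaining rows (Opt2: 10>6, Opt3: 14>7, Opt4: 8>3); eliminate Beta.
Among the remaining strategies, none is strictly dominated by another pure strategy of the same player, so the elimination stops.
Surviving strategies — Player 1: {Opt2, Opt3, Opt4}; Player 2: {Alpha, Gamma, Delta}.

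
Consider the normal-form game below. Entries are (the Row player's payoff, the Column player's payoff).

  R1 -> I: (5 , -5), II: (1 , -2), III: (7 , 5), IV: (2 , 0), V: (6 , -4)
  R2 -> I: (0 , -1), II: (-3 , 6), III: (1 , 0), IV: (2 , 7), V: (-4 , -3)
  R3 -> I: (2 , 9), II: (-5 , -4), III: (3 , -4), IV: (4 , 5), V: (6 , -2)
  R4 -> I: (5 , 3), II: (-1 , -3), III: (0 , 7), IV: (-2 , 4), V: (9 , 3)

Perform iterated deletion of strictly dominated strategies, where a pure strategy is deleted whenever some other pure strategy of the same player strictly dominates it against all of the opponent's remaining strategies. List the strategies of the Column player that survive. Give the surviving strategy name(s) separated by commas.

The Column player's strategy II is strictly dominated by IV (R1: 0>-2, R2: 7>6, R3: 5>-4, R4: 4>-3) and is removed.
The Row player's strategy R2 is strictly dominated by R3 (I: 2>0, III: 3>1, IV: 4>2, V: 6>-4) and is removed.
For the Column player, IV strictly dominates V on the remaining rows (R1: 0>-4, R3: 5>-2, R4: 4>3); eliminate V.
Among the remaining strategies, none is strictly dominated by another pure strategy of the same player, so the elimination stops.
Surviving strategies — the Row player: {R1, R3, R4}; the Column player: {I, III, IV}.

I, III, IV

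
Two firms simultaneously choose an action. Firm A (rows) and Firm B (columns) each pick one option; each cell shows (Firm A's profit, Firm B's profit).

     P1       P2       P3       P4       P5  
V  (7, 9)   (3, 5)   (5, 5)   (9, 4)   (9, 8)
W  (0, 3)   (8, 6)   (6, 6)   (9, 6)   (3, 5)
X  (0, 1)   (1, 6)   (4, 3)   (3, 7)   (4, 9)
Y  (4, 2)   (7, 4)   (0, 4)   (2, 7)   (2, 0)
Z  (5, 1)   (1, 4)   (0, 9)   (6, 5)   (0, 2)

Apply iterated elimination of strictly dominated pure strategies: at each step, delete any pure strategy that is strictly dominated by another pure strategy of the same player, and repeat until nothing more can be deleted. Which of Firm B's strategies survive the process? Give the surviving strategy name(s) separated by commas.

For Firm A, V strictly dominates X on the remaining columns (P1: 7>0, P2: 3>1, P3: 5>4, P4: 9>3, P5: 9>4); eliminate X.
For Firm A, V strictly dominates Z on the remaining columns (P1: 7>5, P2: 3>1, P3: 5>0, P4: 9>6, P5: 9>0); eliminate Z.
Among the remaining strategies, none is strictly dominated by another pure strategy of the same player, so the elimination stops.
Surviving strategies — Firm A: {V, W, Y}; Firm B: {P1, P2, P3, P4, P5}.

P1, P2, P3, P4, P5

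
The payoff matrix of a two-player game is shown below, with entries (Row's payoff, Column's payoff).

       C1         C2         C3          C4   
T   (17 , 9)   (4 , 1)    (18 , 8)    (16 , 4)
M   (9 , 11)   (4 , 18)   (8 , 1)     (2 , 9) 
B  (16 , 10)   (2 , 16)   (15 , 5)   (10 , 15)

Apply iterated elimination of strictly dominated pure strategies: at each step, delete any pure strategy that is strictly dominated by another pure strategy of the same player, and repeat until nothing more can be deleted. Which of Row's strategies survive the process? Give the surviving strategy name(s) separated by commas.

Row's strategy B is strictly dominated by T (C1: 17>16, C2: 4>2, C3: 18>15, C4: 16>10) and is removed.
Column's strategy C3 is strictly dominated by C1 (T: 9>8, M: 11>1) and is removed.
For Column, C1 strictly dominates C4 on the remaining rows (T: 9>4, M: 11>9); eliminate C4.
Among the remaining strategies, none is strictly dominated by another pure strategy of the same player, so the elimination stops.
Surviving strategies — Row: {T, M}; Column: {C1, C2}.

T, M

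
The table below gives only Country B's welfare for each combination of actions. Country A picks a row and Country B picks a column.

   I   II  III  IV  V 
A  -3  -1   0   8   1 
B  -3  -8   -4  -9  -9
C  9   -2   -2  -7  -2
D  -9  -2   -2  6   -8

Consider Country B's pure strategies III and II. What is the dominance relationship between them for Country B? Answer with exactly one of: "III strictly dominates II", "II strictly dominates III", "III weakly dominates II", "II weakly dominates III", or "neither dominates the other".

III weakly dominates II

III's payoffs vs II's, by Country A's action — A: 0>-1, B: -4>-8, C: -2=-2, D: -2=-2.
III is at least as good everywhere and strictly better somewhere (tied only at C, D), so III weakly but not strictly dominates II.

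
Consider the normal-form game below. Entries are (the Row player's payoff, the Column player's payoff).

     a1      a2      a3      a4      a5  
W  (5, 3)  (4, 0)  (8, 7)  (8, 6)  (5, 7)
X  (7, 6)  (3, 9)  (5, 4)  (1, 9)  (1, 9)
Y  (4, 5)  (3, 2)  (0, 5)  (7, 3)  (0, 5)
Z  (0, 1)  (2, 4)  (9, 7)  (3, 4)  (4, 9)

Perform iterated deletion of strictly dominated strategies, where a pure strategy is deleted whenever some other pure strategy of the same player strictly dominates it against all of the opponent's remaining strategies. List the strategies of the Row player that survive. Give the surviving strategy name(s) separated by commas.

For the Row player, W strictly dominates Y on the remaining columns (a1: 5>4, a2: 4>3, a3: 8>0, a4: 8>7, a5: 5>0); eliminate Y.
Column a1 is eliminated: a4 beats it against every remaining row (W: 6>3, X: 9>6, Z: 4>1).
Row X is eliminated: W beats it against every remaining column (a2: 4>3, a3: 8>5, a4: 8>1, a5: 5>1).
Column a2 is eliminated: a3 beats it against every remaining row (W: 7>0, Z: 7>4).
The Column player's strategy a4 is strictly dominated by a3 (W: 7>6, Z: 7>4) and is removed.
Among the remaining strategies, none is strictly dominated by another pure strategy of the same player, so the elimination stops.
Surviving strategies — the Row player: {W, Z}; the Column player: {a3, a5}.

W, Z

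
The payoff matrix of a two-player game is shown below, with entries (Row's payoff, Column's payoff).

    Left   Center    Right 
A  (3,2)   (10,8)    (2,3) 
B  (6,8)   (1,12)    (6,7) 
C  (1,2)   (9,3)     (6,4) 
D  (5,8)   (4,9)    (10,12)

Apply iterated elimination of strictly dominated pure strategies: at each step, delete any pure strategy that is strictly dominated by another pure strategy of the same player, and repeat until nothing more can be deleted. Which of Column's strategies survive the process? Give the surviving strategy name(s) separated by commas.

Column Left is eliminated: Center beats it against every remaining row (A: 8>2, B: 12>8, C: 3>2, D: 9>8).
Row's strategy B is strictly dominated by D (Center: 4>1, Right: 10>6) and is removed.
Among the remaining strategies, none is strictly dominated by another pure strategy of the same player, so the elimination stops.
Surviving strategies — Row: {A, C, D}; Column: {Center, Right}.

Center, Right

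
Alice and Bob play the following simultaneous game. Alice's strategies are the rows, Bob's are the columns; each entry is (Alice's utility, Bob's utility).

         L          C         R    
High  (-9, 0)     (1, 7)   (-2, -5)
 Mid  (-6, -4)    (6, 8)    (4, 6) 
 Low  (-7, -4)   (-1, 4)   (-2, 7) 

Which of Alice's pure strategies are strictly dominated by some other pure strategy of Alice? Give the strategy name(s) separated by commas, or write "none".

Mid strictly dominates High — L: -6>-9, C: 6>1, R: 4>-2.
Mid is not dominated — it holds its own against High at L (-6>-9); Low at L (-6>-7).
Mid strictly dominates Low — L: -6>-7, C: 6>-1, R: 4>-2.

High, Low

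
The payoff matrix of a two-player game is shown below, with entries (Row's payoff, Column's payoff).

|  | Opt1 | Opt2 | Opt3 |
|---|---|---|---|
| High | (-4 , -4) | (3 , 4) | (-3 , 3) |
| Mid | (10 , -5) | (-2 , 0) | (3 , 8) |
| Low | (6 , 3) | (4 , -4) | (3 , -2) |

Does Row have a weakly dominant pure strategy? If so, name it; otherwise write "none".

High fails to dominate Mid at Opt1 (-4<10).
Mid fails to dominate High at Opt2 (-2<3).
Low fails to dominate Mid at Opt1 (6<10).
No single strategy dominates all the others.

none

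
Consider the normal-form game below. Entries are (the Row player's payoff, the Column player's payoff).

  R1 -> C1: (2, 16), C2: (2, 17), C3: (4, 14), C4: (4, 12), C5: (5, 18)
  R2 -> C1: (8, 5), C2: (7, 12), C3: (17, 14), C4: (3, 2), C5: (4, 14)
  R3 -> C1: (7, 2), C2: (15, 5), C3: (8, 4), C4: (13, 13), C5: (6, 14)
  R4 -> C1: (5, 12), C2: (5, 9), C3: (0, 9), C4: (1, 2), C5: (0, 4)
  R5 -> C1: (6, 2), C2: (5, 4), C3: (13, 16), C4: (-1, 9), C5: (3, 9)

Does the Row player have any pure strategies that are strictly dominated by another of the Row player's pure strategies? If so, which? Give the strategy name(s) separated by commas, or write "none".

R1, R4, R5

R1: dominated, since R3 does at least as well everywhere (C1: 7>2, C2: 15>2, C3: 8>4, C4: 13>4, C5: 6>5).
R2: no other strategy beats it everywhere (R1 at C1 (8>2); R3 at C1 (8>7); R4 at C1 (8>5); R5 at C1 (8>6)).
R3: no other strategy beats it everywhere (R1 at C1 (7>2); R2 at C2 (15>7); R4 at C1 (7>5); R5 at C1 (7>6)).
R4 is strictly dominated by R2 (C1: 8>5, C2: 7>5, C3: 17>0, C4: 3>1, C5: 4>0).
R5 is strictly dominated by R2 (C1: 8>6, C2: 7>5, C3: 17>13, C4: 3>-1, C5: 4>3).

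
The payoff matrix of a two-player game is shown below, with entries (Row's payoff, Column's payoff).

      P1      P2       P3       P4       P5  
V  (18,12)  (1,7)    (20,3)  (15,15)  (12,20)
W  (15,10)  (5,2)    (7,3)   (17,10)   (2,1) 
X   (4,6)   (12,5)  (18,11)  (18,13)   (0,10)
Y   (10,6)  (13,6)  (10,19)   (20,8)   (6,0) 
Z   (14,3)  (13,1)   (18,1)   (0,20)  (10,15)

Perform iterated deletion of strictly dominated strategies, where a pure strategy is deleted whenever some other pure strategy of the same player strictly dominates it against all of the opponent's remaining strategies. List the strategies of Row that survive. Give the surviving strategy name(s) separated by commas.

Column's strategy P2 is strictly dominated by P4 (V: 15>7, W: 10>2, X: 13>5, Y: 8>6, Z: 20>1) and is removed.
For Row, V strictly dominates Z on the remaining columns (P1: 18>14, P3: 20>18, P4: 15>0, P5: 12>10); eliminate Z.
Among the remaining strategies, none is strictly dominated by another pure strategy of the same player, so the elimination stops.
Surviving strategies — Row: {V, W, X, Y}; Column: {P1, P3, P4, P5}.

V, W, X, Y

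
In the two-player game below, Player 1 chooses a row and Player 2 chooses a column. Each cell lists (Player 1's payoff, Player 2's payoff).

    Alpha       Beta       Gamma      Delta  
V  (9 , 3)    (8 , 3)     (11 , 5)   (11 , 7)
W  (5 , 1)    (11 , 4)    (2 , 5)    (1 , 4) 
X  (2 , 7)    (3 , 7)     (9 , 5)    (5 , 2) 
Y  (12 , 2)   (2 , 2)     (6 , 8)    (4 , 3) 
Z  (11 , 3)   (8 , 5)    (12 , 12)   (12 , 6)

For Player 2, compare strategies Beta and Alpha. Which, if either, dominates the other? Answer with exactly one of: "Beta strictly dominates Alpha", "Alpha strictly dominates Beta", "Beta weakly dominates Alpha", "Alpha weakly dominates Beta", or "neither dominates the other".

Compare Beta to Alpha across every action of Player 1: V: 3=3, W: 4>1, X: 7=7, Y: 2=2, Z: 5>3.
Beta is at least as good everywhere and strictly better somewhere (tied only at V, X, Y), so Beta weakly but not strictly dominates Alpha.

Beta weakly dominates Alpha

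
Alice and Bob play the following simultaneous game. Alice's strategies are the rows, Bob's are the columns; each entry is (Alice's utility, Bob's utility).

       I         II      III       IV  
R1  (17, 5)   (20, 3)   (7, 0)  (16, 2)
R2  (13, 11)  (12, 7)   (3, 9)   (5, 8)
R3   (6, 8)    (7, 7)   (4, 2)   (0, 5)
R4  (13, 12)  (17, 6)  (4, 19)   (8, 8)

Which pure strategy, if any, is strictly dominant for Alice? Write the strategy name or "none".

R1 vs R2: I: 17>13, II: 20>12, III: 7>3, IV: 16>5.
R1 vs R3: I: 17>6, II: 20>7, III: 7>4, IV: 16>0.
R1 vs R4: I: 17>13, II: 20>17, III: 7>4, IV: 16>8.
R1 strictly beats every other strategy against every opponent action, so it is strictly dominant.

R1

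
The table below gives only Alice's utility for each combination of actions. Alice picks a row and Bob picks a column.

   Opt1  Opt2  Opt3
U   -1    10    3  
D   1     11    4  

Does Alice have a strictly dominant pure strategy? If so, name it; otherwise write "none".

D

D vs U: Opt1: 1>-1, Opt2: 11>10, Opt3: 4>3.
D strictly beats every other strategy against every opponent action, so it is strictly dominant.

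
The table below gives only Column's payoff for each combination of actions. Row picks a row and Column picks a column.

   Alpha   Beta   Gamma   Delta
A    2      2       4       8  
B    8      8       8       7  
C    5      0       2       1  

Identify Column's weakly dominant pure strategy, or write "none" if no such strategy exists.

Alpha fails to dominate Gamma at A (2<4).
Beta fails to dominate Alpha at C (0<5).
Gamma fails to dominate Alpha at C (2<5).
Delta fails to dominate Alpha at B (7<8).
No single strategy dominates all the others.

none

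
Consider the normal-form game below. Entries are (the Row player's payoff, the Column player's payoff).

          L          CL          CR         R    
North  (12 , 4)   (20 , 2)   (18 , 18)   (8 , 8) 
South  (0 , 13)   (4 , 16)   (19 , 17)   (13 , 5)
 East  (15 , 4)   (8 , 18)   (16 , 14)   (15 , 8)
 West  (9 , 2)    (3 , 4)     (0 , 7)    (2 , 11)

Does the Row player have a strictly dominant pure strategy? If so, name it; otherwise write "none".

North fails to dominate South at CR (18<19).
South fails to dominate North at L (0<12).
East fails to dominate North at CL (8<20).
West fails to dominate North at L (9<12).
No single strategy dominates all the others.

none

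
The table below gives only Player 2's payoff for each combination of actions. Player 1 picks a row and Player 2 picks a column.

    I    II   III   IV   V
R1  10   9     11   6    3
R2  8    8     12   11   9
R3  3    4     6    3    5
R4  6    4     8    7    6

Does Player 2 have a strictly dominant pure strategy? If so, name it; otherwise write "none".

III

III vs I: R1: 11>10, R2: 12>8, R3: 6>3, R4: 8>6.
III vs II: R1: 11>9, R2: 12>8, R3: 6>4, R4: 8>4.
III vs IV: R1: 11>6, R2: 12>11, R3: 6>3, R4: 8>7.
III vs V: R1: 11>3, R2: 12>9, R3: 6>5, R4: 8>6.
III strictly beats every other strategy against every opponent action, so it is strictly dominant.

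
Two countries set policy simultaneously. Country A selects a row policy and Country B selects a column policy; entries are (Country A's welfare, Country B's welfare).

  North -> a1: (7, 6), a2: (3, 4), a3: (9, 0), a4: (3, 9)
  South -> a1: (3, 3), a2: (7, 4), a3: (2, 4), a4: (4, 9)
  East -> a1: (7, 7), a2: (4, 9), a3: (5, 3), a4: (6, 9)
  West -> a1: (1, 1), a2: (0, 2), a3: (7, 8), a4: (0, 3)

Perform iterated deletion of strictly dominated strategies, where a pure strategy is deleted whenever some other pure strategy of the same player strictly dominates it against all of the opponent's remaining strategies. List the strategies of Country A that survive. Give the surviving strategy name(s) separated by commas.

Row West is eliminated: North beats it against every remaining column (a1: 7>1, a2: 3>0, a3: 9>7, a4: 3>0).
For Country B, a4 strictly dominates a1 on the remaining rows (North: 9>6, South: 9>3, East: 9>7); eliminate a1.
Column a3 is eliminated: a4 beats it against every remaining row (North: 9>0, South: 9>4, East: 9>3).
Row North is eliminated: South beats it against every remaining column (a2: 7>3, a4: 4>3).
Among the remaining strategies, none is strictly dominated by another pure strategy of the same player, so the elimination stops.
Surviving strategies — Country A: {South, East}; Country B: {a2, a4}.

South, East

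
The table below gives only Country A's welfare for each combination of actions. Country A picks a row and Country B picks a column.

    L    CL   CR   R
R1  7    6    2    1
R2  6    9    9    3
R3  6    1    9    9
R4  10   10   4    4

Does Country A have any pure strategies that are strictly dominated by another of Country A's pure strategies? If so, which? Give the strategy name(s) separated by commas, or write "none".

R4 strictly dominates R1 — L: 10>7, CL: 10>6, CR: 4>2, R: 4>1.
Nothing dominates R2: R1 at CL (9>6); R3 at L (6=6); R4 at CR (9>4).
Nothing dominates R3: R1 at CR (9>2); R2 at L (6=6); R4 at CR (9>4).
Nothing dominates R4: R1 at L (10>7); R2 at L (10>6); R3 at L (10>6).

R1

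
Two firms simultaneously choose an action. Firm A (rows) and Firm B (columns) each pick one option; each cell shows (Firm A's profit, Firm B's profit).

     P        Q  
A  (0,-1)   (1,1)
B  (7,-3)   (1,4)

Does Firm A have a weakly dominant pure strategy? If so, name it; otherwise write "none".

B

B vs A: P: 7>0, Q: 1=1.
B is at least as good as every other strategy against every opponent action, so it is weakly dominant.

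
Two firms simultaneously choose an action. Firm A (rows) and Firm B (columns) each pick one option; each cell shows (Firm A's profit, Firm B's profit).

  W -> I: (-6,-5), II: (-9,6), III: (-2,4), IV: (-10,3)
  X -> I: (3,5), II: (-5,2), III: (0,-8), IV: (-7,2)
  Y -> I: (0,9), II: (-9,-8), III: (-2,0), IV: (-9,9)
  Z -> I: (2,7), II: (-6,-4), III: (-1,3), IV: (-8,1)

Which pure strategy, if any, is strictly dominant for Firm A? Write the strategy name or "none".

X

X vs W: I: 3>-6, II: -5>-9, III: 0>-2, IV: -7>-10.
X vs Y: I: 3>0, II: -5>-9, III: 0>-2, IV: -7>-9.
X vs Z: I: 3>2, II: -5>-6, III: 0>-1, IV: -7>-8.
X strictly beats every other strategy against every opponent action, so it is strictly dominant.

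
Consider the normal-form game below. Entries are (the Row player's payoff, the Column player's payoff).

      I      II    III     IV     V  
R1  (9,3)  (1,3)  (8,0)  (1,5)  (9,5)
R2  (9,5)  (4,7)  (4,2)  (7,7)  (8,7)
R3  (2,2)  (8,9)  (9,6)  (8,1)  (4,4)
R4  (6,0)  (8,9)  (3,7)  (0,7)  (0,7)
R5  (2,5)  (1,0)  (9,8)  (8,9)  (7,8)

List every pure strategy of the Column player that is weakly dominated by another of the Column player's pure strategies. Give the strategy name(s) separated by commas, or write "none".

I is weakly dominated by V (R1: 5>3, R2: 7>5, R3: 4>2, R4: 7>0, R5: 8>5).
II is not dominated — it holds its own against I at R2 (7>5); III at R1 (3>0); IV at R3 (9>1); V at R3 (9>4).
III: no other strategy beats it everywhere (I at R3 (6>2); II at R5 (8>0); IV at R3 (6>1); V at R3 (6>4)).
Nothing dominates IV: I at R1 (5>3); II at R1 (5>3); III at R1 (5>0); V at R5 (9>8).
V: no other strategy beats it everywhere (I at R1 (5>3); II at R1 (5>3); III at R1 (5>0); IV at R3 (4>1)).

I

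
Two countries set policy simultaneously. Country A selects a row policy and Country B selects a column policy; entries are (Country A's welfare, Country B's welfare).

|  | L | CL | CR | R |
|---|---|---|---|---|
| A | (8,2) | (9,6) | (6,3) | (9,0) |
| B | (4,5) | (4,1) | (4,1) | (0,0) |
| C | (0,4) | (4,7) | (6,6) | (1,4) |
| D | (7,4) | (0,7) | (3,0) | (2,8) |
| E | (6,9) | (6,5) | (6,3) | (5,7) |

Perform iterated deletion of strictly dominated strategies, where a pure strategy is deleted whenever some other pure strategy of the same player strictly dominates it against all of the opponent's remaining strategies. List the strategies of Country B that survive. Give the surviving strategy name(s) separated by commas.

Country A's strategy B is strictly dominated by A (L: 8>4, CL: 9>4, CR: 6>4, R: 9>0) and is removed.
Row D is eliminated: A beats it against every remaining column (L: 8>7, CL: 9>0, CR: 6>3, R: 9>2).
Column CR is eliminated: CL beats it against every remaining row (A: 6>3, C: 7>6, E: 5>3).
Country A's strategy C is strictly dominated by A (L: 8>0, CL: 9>4, R: 9>1) and is removed.
For Country A, A strictly dominates E on the remaining columns (L: 8>6, CL: 9>6, R: 9>5); eliminate E.
Country B's strategy L is strictly dominated by CL (A: 6>2) and is removed.
Column R is eliminated: CL beats it against every remaining row (A: 6>0).
Among the remaining strategies, none is strictly dominated by another pure strategy of the same player, so the elimination stops.
Surviving strategies — Country A: {A}; Country B: {CL}.

CL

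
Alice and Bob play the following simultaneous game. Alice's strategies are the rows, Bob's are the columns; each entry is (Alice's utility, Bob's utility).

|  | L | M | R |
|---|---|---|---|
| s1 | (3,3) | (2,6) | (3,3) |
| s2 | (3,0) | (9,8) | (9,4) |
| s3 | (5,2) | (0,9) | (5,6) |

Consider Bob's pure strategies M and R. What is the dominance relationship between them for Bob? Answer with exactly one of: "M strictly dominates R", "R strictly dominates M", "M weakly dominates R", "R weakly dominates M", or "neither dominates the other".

Compare M to R across each choice by Alice: s1: 6>3, s2: 8>4, s3: 9>6.
M gives a strictly higher payoff against each choice by Alice, so M strictly dominates R.

M strictly dominates R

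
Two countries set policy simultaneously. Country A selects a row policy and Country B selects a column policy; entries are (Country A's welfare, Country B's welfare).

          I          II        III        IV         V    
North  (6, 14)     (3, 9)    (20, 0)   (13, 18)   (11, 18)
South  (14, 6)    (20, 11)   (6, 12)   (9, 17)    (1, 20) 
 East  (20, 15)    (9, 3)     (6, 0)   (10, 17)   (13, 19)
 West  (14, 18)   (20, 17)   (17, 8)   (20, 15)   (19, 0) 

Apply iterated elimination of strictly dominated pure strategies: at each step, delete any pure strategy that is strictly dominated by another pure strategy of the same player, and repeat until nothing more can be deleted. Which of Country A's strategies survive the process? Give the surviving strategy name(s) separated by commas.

For Country B, IV strictly dominates III on the remaining rows (North: 18>0, South: 17>12, East: 17>0, West: 15>8); eliminate III.
Country A's strategy North is strictly dominated by West (I: 14>6, II: 20>3, IV: 20>13, V: 19>11) and is removed.
Among the remaining strategies, none is strictly dominated by another pure strategy of the same player, so the elimination stops.
Surviving strategies — Country A: {South, East, West}; Country B: {I, II, IV, V}.

South, East, West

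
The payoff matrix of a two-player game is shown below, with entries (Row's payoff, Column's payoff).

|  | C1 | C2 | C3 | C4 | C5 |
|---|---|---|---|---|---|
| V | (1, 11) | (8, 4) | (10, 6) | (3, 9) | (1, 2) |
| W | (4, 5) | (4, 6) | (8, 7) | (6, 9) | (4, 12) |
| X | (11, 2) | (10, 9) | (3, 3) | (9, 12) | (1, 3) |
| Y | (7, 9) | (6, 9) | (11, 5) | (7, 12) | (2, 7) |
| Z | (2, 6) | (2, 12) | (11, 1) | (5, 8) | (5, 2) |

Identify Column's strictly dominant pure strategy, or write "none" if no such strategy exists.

none

C1 fails to dominate C2 at W (5<6).
C2 fails to dominate C1 at V (4<11).
C3 fails to dominate C1 at V (6<11).
C4 fails to dominate C1 at V (9<11).
C5 fails to dominate C1 at V (2<11).
No single strategy dominates all the others.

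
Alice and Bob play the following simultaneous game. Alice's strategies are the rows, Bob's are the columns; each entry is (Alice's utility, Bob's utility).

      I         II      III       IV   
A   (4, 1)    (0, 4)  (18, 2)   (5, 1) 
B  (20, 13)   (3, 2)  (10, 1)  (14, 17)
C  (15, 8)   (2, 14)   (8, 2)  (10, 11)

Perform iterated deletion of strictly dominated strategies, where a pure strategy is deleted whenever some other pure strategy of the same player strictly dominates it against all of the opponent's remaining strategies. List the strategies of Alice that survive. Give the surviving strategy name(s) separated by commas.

B

Row C is eliminated: B beats it against every remaining column (I: 20>15, II: 3>2, III: 10>8, IV: 14>10).
Bob's strategy III is strictly dominated by II (A: 4>2, B: 2>1) and is removed.
Row A is eliminated: B beats it against every remaining column (I: 20>4, II: 3>0, IV: 14>5).
Column I is eliminated: IV beats it against every remaining row (B: 17>13).
For Bob, IV strictly dominates II on the remaining rows (B: 17>2); eliminate II.
Among the remaining strategies, none is strictly dominated by another pure strategy of the same player, so the elimination stops.
Surviving strategies — Alice: {B}; Bob: {IV}.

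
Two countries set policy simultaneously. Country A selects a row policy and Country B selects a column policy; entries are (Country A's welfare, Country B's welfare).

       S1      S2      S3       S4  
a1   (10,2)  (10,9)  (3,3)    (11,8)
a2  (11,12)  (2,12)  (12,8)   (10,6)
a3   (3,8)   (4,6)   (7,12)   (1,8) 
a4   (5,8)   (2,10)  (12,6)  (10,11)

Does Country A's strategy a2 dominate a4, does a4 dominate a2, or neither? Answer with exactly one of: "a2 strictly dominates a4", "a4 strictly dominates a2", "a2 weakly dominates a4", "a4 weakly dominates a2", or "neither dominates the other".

a2's payoffs vs a4's, by Country B's action — S1: 11>5, S2: 2=2, S3: 12=12, S4: 10=10.
a2 is at least as good everywhere and strictly better somewhere (tied only at S2, S3, S4), so a2 weakly but not strictly dominates a4.

a2 weakly dominates a4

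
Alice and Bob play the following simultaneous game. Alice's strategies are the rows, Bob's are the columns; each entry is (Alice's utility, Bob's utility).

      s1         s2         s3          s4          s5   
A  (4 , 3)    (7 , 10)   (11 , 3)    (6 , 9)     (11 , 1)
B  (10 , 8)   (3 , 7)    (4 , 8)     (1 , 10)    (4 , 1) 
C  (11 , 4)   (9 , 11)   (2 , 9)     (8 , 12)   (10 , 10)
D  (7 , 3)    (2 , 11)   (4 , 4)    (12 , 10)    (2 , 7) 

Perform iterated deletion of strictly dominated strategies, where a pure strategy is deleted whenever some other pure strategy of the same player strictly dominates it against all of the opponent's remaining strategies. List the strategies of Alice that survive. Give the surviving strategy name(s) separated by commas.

C, D

For Bob, s4 strictly dominates s1 on the remaining rows (A: 9>3, B: 10>8, C: 12>4, D: 10>3); eliminate s1.
Alice's strategy B is strictly dominated by A (s2: 7>3, s3: 11>4, s4: 6>1, s5: 11>4) and is removed.
Column s3 is eliminated: s2 beats it against every remaining row (A: 10>3, C: 11>9, D: 11>4).
Column s5 is eliminated: s2 beats it against every remaining row (A: 10>1, C: 11>10, D: 11>7).
Alice's strategy A is strictly dominated by C (s2: 9>7, s4: 8>6) and is removed.
Among the remaining strategies, none is strictly dominated by another pure strategy of the same player, so the elimination stops.
Surviving strategies — Alice: {C, D}; Bob: {s2, s4}.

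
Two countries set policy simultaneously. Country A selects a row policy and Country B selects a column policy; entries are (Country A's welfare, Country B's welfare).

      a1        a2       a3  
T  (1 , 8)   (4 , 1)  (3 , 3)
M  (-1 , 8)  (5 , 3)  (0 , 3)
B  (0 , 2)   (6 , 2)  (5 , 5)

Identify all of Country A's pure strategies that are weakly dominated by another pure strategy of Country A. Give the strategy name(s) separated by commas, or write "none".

M

T: no other strategy beats it everywhere (M at a1 (1>-1); B at a1 (1>0)).
B weakly dominates M — a1: 0>-1, a2: 6>5, a3: 5>0.
B: no other strategy beats it everywhere (T at a2 (6>4); M at a1 (0>-1)).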